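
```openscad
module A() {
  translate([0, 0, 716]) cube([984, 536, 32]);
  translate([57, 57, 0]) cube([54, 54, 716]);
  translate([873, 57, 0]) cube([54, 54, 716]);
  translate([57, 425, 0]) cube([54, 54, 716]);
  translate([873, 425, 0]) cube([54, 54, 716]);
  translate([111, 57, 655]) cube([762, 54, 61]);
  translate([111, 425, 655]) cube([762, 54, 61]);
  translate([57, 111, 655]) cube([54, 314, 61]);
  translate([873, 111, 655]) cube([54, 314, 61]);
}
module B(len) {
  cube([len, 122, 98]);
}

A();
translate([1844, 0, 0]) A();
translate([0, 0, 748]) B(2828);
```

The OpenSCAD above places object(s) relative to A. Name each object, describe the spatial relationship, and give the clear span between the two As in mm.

A is a table. B is a beam. A beam spans the tops of two tables. The clear span between the two tables is 860 mm.

Second table starts at x = 1844; first ends at x = 984; clear span = 1844 − 984 = 860 mm.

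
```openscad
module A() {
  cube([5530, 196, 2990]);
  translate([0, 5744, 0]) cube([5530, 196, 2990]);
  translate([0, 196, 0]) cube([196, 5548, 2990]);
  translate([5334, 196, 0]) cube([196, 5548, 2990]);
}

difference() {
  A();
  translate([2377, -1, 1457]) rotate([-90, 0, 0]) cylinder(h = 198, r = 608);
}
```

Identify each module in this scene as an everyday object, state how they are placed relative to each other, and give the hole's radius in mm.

The subtracted cylinder has r = 608 mm.

A is a house frame. The house frame has a circular hole through its front wall. The hole's radius is 608 mm.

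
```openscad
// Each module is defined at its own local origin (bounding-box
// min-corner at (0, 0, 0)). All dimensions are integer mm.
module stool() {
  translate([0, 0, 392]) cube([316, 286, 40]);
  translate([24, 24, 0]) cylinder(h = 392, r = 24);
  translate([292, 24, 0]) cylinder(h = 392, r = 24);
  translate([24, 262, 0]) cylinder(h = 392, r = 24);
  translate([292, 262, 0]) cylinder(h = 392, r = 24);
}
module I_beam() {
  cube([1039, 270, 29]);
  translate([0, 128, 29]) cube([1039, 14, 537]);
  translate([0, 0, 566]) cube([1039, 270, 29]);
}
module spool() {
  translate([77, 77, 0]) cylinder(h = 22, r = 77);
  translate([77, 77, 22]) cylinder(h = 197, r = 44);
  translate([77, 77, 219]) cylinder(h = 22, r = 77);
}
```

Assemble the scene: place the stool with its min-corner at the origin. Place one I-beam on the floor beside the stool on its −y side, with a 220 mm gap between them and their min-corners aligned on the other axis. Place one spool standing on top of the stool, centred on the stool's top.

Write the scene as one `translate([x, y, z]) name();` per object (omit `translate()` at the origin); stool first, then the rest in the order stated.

stool();
translate([0, -490, 0]) I_beam();
translate([81, 66, 432]) spool();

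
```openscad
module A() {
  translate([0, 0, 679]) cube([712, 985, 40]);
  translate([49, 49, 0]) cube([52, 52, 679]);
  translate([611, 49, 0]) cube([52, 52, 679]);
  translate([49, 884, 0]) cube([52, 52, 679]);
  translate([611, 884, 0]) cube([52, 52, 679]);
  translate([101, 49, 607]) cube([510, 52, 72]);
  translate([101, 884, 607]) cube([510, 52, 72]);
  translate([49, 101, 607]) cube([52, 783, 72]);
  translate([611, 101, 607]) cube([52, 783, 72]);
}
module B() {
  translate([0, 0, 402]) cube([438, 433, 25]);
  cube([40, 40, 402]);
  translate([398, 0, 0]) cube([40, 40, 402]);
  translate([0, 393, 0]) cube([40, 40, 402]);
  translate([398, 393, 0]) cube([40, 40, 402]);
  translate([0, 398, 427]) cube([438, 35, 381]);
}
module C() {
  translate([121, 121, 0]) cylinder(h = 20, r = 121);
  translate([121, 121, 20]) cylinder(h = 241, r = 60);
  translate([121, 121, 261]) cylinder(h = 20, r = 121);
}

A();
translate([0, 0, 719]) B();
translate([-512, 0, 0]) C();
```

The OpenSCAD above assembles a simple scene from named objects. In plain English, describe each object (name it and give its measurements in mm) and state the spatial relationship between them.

A is a rectangular dining table. The top is 712×985×40 mm with its upper surface at z = 719 mm. It stands on four 52×52 mm square legs, each inset 49 mm from the nearest pair of top edges, running from the floor to the underside of the top. Four apron rails, 52 mm thick and 72 mm tall, run between adjacent legs with their top edges flush with the underside of the top and their outer faces flush with the legs' outer faces.

B is a chair. The seat is a 438×433×25 mm slab with its top at z = 427 mm, on four 40×40 mm corner legs (flush with the seat edges, standing on z = 0). A flat backrest 35 mm thick, 381 mm tall, spans the full seat width and rises from the seat top along its +y edge, rear face flush with the rear of the seat.

C is a spool: two coaxial disc flanges of radius 121 mm and thickness 20 mm, joined by a core cylinder of radius 60 mm and height 241 mm. The lower flange rests on z = 0 and the three cylinders share a vertical axis.

The chair is on top of the table. The spool is on the floor beside the table on its −x side.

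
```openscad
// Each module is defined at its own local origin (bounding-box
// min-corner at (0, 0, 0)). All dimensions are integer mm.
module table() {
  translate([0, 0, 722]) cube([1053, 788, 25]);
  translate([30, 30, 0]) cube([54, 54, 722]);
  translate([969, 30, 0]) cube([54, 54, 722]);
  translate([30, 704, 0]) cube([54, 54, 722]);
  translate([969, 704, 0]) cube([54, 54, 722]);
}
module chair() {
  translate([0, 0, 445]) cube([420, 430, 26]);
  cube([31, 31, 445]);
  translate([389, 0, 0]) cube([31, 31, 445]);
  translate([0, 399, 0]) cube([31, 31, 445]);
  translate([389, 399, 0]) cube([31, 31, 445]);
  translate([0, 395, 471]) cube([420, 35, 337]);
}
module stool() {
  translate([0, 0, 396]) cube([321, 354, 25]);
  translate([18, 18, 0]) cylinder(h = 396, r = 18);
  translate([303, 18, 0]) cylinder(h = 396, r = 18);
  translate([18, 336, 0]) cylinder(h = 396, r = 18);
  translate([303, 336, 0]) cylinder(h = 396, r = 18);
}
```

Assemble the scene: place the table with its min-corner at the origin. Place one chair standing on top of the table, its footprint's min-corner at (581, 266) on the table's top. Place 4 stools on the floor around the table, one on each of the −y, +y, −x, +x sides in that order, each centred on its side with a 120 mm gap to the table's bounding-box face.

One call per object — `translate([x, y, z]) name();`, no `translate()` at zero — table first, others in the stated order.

table();
translate([581, 266, 747]) chair();
translate([366, -474, 0]) stool();
translate([366, 908, 0]) stool();
translate([-441, 217, 0]) stool();
translate([1173, 217, 0]) stool();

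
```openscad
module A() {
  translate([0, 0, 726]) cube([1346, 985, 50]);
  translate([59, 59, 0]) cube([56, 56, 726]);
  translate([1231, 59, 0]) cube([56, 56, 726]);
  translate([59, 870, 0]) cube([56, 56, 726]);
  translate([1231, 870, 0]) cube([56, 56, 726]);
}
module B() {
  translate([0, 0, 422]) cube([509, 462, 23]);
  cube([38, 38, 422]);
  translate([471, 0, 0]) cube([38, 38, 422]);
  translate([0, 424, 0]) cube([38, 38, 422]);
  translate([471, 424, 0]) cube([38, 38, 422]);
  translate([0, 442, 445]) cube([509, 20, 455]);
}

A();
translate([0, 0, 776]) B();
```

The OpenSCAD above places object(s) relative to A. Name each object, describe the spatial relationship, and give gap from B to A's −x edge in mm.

The chair's min-x is at 0; the table's min-x is 0; gap = 0 mm.

A is a table. B is a chair. The chair is on top of the table. The gap from the chair to the table's −x edge is 0 mm.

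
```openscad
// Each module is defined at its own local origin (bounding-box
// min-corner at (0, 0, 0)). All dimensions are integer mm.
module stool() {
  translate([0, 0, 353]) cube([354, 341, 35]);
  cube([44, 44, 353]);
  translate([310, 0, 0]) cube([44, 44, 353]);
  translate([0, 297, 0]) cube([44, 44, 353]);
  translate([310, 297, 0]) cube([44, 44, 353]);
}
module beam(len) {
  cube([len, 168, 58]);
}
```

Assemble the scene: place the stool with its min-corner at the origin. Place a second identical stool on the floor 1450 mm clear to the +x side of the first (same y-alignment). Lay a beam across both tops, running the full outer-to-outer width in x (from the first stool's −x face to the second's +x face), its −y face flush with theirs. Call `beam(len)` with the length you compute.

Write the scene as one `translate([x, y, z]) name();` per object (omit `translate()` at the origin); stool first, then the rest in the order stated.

stool();
translate([1804, 0, 0]) stool();
translate([0, 0, 388]) beam(2158);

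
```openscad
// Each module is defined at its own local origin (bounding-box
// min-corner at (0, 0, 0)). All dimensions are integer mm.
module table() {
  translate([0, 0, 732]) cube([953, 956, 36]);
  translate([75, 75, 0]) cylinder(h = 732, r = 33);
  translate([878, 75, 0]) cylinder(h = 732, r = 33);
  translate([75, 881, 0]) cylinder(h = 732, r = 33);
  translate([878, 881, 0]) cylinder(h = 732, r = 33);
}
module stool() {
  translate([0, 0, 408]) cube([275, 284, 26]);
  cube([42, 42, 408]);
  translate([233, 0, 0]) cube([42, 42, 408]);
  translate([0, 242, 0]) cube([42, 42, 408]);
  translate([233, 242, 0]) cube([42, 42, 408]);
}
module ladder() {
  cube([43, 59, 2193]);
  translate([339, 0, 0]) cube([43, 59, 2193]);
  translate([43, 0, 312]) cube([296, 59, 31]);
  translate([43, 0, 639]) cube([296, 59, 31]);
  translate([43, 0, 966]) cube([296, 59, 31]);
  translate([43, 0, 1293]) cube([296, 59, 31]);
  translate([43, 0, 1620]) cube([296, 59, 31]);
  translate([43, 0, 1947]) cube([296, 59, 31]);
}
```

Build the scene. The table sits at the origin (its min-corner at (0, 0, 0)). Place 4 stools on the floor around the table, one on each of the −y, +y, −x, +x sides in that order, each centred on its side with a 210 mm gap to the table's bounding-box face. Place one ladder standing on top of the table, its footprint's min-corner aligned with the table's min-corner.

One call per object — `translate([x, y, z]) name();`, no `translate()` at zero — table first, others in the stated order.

table();
translate([339, -494, 0]) stool();
translate([339, 1166, 0]) stool();
translate([-485, 336, 0]) stool();
translate([1163, 336, 0]) stool();
translate([0, 0, 768]) ladder();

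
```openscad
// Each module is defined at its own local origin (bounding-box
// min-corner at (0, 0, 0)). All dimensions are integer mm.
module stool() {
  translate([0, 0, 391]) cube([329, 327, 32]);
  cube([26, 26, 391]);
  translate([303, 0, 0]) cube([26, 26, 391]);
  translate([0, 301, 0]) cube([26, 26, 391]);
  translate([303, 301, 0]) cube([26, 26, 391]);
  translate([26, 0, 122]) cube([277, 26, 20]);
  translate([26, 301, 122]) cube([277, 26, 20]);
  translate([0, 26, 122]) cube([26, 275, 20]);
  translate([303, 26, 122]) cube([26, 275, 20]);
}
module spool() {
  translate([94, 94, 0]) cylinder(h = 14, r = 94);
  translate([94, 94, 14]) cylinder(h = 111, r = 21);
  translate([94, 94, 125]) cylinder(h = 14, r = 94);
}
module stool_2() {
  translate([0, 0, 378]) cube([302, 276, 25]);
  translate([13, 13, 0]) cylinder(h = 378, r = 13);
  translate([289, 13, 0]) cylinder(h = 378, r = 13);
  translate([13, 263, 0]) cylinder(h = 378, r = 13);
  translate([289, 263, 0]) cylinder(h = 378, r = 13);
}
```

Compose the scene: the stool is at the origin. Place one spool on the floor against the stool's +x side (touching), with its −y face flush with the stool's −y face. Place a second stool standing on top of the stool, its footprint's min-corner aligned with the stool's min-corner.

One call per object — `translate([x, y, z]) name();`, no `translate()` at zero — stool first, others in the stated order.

stool();
translate([329, 0, 0]) spool();
translate([0, 0, 423]) stool_2();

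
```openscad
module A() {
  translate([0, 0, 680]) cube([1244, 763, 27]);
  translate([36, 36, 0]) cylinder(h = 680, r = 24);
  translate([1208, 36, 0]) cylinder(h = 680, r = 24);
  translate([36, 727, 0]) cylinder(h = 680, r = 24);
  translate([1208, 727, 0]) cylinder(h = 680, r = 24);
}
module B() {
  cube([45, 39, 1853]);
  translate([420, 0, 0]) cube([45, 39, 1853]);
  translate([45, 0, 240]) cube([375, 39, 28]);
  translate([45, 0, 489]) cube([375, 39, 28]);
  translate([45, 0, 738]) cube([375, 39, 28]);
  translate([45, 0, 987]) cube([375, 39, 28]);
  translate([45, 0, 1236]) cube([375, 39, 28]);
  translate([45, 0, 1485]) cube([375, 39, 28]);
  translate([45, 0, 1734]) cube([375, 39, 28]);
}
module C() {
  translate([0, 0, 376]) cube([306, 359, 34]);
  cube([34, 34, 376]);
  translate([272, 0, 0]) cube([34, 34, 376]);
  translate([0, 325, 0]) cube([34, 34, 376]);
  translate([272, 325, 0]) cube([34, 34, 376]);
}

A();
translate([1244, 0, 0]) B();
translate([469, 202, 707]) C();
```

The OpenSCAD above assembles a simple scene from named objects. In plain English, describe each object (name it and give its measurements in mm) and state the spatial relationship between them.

A is a table with a 1244×763 mm rectangular top, 27 mm thick, top surface at z = 707 mm, supported by four round legs of 48 mm diameter, each leg's bounding box inset 12 mm from the nearest pair of top edges, running from the floor.

B is a straight ladder. Two 45×39 mm vertical rails, 1853 mm tall, stand 465 mm apart (outside-to-outside) with their front faces coplanar on the −y side. 7 rungs, each 39 mm deep and 28 mm tall, span between the inner faces of the rails, front faces flush with the rails. The lowest rung's underside is at z = 240 mm and rungs are spaced 249 mm apart (underside to underside).

C is a simple wooden stool: a rectangular seat 306 mm (x) by 359 mm (y), 34 mm thick, top face at z = 410 mm, on four square legs, each 34×34 mm in cross-section. The legs rest on z = 0, each flush with a corner of the seat.

The ladder is against the table's +x side, with their −y faces flush. The stool is on top of the table, centred.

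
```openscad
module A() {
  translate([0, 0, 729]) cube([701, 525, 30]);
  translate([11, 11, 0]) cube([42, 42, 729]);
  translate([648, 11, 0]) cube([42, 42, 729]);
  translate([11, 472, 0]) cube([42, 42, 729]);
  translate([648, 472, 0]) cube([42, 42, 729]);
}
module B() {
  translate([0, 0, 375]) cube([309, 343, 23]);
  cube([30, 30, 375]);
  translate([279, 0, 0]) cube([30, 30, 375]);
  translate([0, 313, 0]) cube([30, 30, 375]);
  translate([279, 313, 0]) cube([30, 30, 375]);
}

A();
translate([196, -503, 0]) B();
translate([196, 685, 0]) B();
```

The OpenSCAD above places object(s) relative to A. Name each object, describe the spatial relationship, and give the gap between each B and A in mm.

Each stool's nearest face is 160 mm from the table's bounding box.

A is a table. B is a stool. Two stools sit around the table at the −y, +y sides. The gap between each stool and the table is 160 mm.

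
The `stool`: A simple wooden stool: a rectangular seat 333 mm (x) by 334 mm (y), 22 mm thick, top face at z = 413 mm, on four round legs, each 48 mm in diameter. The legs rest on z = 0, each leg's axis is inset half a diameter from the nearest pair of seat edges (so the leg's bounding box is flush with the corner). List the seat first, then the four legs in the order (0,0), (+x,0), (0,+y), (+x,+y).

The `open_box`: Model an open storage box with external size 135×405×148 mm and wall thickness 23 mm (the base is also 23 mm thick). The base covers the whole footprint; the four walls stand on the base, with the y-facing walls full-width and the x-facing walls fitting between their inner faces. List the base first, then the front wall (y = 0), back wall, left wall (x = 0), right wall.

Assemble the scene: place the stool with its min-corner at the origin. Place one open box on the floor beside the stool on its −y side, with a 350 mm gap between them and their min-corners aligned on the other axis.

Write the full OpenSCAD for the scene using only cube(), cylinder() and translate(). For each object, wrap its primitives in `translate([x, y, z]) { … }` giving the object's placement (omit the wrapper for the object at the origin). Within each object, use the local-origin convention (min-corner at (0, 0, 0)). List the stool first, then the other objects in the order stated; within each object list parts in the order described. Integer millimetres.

translate([0, 0, 391]) cube([333, 334, 22]);
translate([24, 24, 0]) cylinder(h = 391, r = 24);
translate([309, 24, 0]) cylinder(h = 391, r = 24);
translate([24, 310, 0]) cylinder(h = 391, r = 24);
translate([309, 310, 0]) cylinder(h = 391, r = 24);
translate([0, -755, 0]) {
  cube([135, 405, 23]);
  translate([0, 0, 23]) cube([135, 23, 125]);
  translate([0, 382, 23]) cube([135, 23, 125]);
  translate([0, 23, 23]) cube([23, 359, 125]);
  translate([112, 23, 23]) cube([23, 359, 125]);
}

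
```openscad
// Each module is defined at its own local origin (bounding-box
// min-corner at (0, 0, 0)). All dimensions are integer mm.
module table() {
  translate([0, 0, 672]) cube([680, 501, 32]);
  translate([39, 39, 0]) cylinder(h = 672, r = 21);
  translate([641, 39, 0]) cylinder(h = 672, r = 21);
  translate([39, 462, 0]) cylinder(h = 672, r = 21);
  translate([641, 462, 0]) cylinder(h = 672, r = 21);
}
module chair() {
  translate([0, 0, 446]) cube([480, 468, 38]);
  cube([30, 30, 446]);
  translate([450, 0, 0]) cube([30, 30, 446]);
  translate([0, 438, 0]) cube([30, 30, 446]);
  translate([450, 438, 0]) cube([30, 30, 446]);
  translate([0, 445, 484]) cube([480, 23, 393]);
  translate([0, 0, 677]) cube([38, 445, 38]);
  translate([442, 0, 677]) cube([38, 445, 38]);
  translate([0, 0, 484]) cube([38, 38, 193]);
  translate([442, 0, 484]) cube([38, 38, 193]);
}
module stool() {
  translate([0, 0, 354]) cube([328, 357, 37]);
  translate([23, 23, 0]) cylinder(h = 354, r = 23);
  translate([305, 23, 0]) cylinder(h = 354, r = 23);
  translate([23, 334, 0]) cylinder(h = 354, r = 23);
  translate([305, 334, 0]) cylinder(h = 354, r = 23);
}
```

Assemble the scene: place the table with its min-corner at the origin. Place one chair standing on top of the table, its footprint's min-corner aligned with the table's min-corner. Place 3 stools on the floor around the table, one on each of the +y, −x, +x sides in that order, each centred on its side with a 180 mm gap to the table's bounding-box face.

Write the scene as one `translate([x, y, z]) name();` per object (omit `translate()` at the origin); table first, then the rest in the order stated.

table();
translate([0, 0, 704]) chair();
translate([176, 681, 0]) stool();
translate([-508, 72, 0]) stool();
translate([860, 72, 0]) stool();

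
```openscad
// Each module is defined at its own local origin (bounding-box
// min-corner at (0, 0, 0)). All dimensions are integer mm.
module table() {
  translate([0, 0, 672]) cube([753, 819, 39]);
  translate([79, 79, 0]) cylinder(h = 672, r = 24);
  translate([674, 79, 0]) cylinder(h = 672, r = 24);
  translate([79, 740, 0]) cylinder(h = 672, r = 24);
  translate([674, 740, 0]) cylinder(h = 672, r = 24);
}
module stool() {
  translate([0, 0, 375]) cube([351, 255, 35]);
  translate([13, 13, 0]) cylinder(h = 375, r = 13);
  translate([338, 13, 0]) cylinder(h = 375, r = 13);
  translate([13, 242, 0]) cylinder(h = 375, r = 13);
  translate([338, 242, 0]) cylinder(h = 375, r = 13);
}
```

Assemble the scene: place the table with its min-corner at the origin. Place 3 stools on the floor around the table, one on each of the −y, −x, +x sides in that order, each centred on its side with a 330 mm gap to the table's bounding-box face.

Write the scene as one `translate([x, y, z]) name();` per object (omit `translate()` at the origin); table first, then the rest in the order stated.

table();
translate([201, -585, 0]) stool();
translate([-681, 282, 0]) stool();
translate([1083, 282, 0]) stool();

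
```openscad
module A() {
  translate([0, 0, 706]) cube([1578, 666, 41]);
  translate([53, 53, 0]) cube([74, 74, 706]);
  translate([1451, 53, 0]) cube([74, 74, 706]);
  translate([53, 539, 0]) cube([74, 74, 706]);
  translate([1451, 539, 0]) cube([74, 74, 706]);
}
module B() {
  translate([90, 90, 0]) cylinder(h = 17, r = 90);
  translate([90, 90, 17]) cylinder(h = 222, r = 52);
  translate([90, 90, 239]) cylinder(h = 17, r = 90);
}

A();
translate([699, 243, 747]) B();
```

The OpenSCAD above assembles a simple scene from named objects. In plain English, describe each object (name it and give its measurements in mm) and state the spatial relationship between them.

A is a table with a 1578×666 mm rectangular top, 41 mm thick, top surface at z = 747 mm, supported by four 74×74 mm square legs, each inset 53 mm from the nearest pair of top edges, running from the floor.

B is a spool: two coaxial disc flanges of radius 90 mm and thickness 17 mm, joined by a core cylinder of radius 52 mm and height 222 mm. The lower flange rests on z = 0 and the three cylinders share a vertical axis.

The spool is on top of the table, centred.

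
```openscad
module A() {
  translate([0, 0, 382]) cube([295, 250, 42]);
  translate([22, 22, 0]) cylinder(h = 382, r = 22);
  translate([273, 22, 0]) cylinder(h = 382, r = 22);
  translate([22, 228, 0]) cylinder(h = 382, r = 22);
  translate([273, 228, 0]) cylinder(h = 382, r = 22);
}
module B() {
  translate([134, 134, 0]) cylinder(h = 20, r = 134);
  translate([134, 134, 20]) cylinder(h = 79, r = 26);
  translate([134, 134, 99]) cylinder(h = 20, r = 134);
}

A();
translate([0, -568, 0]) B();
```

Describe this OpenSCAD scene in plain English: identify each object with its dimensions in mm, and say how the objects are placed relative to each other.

A is a simple wooden stool: a rectangular seat 295 mm (x) by 250 mm (y), 42 mm thick, top face at z = 424 mm, on four round legs, each 44 mm in diameter. The legs rest on z = 0, each leg's axis is inset half a diameter from the nearest pair of seat edges (so the leg's bounding box is flush with the corner).

B is a spool: two coaxial disc flanges of radius 134 mm and thickness 20 mm, joined by a core cylinder of radius 26 mm and height 79 mm. The lower flange rests on z = 0 and the three cylinders share a vertical axis.

The spool is on the floor beside the stool on its −y side.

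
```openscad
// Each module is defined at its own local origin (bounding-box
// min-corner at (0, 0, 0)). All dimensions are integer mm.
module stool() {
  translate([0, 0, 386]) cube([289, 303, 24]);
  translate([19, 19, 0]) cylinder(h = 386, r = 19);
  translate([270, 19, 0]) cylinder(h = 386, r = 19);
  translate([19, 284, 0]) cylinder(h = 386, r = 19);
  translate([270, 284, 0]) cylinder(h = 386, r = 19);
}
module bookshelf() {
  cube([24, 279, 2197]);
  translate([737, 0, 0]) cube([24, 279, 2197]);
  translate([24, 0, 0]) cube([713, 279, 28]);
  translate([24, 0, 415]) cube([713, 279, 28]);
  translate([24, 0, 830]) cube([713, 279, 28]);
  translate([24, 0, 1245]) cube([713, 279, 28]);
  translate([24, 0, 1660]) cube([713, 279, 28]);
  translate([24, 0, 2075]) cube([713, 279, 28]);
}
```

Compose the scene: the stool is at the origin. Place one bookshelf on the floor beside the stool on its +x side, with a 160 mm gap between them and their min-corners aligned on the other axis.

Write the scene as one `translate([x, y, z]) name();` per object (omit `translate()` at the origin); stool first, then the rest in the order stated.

stool();
translate([449, 0, 0]) bookshelf();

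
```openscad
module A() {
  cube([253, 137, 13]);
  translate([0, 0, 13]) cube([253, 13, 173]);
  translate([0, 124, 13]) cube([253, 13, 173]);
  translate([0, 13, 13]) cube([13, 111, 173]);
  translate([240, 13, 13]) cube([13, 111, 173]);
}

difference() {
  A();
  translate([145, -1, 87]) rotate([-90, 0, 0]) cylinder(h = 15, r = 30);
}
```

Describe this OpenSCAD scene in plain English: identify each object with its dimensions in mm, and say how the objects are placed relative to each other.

A is an open-topped rectangular box: outside dimensions 253×137×186 mm, with a uniform wall and base thickness of 13 mm. The base is a full 253×137 slab on the floor; four walls sit on top of the base. The front and back walls (the −y and +y sides) span the full width; the two side walls fit between them.

The open box has a circular hole of radius 30 mm through its front wall, centred at (x = 145, z = 87).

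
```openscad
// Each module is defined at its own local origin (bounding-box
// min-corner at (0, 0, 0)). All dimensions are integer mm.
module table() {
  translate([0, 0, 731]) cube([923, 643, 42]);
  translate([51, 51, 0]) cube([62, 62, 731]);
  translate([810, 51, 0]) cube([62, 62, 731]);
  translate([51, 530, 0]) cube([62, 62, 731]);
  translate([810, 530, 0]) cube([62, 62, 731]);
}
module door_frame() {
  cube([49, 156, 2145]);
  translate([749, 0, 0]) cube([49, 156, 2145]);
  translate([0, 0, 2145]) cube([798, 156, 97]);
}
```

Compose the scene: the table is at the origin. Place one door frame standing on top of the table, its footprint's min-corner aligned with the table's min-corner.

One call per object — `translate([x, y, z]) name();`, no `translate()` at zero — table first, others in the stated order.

table();
translate([0, 0, 773]) door_frame();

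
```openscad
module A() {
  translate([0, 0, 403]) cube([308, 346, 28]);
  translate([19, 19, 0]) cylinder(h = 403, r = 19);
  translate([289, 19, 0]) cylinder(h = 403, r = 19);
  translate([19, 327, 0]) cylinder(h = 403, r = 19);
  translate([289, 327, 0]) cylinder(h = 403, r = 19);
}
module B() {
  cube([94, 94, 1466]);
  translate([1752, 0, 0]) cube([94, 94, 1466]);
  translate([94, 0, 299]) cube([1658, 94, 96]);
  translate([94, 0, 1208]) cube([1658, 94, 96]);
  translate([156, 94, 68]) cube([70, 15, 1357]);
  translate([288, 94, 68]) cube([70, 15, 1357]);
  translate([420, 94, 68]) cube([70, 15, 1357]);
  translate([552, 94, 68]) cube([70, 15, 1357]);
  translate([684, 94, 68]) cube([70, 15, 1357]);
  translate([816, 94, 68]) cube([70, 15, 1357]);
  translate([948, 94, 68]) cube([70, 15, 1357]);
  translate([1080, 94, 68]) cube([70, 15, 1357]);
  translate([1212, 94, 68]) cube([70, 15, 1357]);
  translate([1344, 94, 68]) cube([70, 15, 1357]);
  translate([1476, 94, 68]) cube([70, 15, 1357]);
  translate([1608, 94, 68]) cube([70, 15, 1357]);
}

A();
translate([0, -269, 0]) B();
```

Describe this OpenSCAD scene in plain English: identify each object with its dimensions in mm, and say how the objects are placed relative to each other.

A is a four-legged stool. The seat is a 308×346×28 mm slab whose top surface is at z = 431 mm; four round legs, each 38 mm in diameter, run from the floor (z = 0) to the underside of the seat, each leg's axis is inset half a diameter from the nearest pair of seat edges (so the leg's bounding box is flush with the corner).

B is a fence section. Two 94×94 mm posts, 1466 mm tall, stand on the floor with a clear span of 1658 mm between their inner faces. Two horizontal rails of 94×96 mm section span the gap between the posts with their undersides at z = 299 mm and z = 1208 mm, flush with the posts' −y face. 12 pickets, each 70 mm wide, 15 mm thick and 1357 mm tall, are fixed to the +y face of the rails with their bottoms at z = 68 mm, evenly spaced across the span with equal gaps (rounded down to the nearest mm) at the −x end and between each pair — any rounding remainder accumulates at the +x end.

The fence section is on the floor beside the stool on its −y side.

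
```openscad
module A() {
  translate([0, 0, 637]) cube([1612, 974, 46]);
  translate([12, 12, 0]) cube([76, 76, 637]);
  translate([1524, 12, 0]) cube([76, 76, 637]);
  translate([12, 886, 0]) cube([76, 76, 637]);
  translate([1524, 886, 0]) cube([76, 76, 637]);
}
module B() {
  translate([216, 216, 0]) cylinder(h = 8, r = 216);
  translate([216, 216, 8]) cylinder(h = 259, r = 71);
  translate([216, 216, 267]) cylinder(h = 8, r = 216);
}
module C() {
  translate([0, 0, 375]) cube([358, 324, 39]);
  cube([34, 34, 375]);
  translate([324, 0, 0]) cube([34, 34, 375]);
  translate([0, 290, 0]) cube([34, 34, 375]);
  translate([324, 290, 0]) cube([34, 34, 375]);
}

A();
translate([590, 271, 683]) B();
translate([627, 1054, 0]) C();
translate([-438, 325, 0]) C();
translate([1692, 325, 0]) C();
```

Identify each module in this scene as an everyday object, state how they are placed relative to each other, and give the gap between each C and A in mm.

A is a table. B is a spool. C is a stool. The spool is on top of the table, centred. Three stools sit around the table at the +y, −x, +x sides. The gap between each stool and the table is 80 mm.

Each stool's nearest face is 80 mm from the table's bounding box.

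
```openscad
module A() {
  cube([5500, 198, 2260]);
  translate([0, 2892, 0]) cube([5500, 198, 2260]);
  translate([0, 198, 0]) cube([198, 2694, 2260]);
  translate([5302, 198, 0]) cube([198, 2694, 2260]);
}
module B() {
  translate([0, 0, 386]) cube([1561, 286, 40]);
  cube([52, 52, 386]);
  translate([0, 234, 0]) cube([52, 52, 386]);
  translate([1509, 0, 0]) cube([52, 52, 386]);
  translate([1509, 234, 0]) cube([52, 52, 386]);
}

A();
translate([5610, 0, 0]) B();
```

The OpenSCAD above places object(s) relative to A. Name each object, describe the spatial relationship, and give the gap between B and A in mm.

The bench's nearest face is 110 mm from the house frame's +x face.

A is a house frame. B is a bench. The bench is on the floor beside the house frame on its +x side. The gap between the bench and the house frame is 110 mm.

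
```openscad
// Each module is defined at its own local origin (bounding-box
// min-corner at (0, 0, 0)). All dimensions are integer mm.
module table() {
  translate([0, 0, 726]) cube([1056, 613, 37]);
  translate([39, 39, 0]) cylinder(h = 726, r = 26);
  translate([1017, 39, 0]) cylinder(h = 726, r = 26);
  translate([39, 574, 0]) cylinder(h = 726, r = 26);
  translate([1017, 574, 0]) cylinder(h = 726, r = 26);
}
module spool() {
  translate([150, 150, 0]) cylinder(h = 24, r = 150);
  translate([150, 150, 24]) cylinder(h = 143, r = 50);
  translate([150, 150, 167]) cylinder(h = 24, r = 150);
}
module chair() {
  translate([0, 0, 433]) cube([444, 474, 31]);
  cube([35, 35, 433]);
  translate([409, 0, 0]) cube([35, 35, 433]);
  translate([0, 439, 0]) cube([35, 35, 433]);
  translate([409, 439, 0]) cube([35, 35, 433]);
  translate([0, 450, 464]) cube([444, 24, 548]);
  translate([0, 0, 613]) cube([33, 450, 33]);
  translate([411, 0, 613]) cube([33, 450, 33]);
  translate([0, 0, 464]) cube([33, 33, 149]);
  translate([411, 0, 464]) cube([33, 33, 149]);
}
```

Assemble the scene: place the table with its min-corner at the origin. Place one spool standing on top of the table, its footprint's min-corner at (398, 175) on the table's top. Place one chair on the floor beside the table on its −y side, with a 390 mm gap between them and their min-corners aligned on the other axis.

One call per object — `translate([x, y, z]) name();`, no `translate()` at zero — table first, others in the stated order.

table();
translate([398, 175, 763]) spool();
translate([0, -864, 0]) chair();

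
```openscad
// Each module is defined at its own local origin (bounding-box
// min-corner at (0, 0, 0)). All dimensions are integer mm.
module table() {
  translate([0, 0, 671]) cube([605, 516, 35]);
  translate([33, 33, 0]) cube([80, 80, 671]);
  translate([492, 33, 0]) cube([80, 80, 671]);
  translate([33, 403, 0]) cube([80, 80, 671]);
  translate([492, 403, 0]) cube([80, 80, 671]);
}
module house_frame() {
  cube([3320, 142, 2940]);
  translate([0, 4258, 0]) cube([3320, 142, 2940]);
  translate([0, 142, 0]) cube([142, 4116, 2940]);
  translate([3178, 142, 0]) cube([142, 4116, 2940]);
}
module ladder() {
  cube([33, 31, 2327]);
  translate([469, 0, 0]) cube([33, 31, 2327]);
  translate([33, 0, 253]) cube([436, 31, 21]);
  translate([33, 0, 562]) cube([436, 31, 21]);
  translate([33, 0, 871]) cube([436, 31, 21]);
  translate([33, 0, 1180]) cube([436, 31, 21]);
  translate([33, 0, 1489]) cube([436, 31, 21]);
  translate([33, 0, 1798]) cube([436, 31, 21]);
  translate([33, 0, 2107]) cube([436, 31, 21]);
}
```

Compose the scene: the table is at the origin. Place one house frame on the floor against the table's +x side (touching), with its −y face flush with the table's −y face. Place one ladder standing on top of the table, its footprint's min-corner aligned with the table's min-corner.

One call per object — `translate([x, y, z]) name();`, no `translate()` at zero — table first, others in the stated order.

table();
translate([605, 0, 0]) house_frame();
translate([0, 0, 706]) ladder();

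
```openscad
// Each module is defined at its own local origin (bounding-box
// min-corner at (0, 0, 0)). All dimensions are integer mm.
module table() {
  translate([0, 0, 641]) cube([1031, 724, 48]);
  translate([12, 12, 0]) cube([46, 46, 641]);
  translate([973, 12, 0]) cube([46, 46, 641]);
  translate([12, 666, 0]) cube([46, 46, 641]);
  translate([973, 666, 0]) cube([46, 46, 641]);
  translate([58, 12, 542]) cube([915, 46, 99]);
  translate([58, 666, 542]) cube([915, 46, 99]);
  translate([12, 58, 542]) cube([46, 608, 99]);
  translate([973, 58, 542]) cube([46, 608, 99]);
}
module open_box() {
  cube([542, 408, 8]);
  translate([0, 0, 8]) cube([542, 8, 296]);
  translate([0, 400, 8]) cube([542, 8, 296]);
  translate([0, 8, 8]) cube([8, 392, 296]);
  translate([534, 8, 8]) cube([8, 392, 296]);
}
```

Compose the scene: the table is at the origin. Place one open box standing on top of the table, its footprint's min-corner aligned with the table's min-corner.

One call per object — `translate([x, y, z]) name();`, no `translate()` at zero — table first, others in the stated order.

table();
translate([0, 0, 689]) open_box();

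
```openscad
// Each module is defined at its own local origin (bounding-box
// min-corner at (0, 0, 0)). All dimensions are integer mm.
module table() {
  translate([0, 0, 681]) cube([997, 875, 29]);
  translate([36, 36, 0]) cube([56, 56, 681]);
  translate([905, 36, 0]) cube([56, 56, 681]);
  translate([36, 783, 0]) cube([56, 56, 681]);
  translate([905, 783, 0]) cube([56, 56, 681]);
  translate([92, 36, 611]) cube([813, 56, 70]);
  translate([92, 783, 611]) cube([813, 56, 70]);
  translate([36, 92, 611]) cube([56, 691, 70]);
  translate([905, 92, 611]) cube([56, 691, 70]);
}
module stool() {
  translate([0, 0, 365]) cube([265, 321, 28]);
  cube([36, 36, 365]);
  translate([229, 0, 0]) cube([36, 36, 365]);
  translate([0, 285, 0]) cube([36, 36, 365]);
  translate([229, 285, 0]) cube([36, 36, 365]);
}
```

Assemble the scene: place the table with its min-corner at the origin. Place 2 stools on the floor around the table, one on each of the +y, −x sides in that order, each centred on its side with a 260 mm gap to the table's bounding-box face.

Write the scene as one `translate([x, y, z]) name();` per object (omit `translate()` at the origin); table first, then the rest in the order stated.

table();
translate([366, 1135, 0]) stool();
translate([-525, 277, 0]) stool();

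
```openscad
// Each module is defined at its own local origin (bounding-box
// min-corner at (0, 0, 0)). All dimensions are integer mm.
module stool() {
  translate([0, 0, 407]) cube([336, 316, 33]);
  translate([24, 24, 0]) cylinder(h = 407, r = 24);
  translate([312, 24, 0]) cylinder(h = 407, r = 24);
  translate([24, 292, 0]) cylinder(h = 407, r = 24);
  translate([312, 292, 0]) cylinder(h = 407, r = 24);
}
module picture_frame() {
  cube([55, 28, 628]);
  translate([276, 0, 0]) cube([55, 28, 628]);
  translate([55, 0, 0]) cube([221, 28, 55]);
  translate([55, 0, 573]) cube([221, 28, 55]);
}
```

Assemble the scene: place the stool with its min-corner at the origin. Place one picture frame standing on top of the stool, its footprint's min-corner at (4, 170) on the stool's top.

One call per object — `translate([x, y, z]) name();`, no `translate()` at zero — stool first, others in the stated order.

stool();
translate([4, 170, 440]) picture_frame();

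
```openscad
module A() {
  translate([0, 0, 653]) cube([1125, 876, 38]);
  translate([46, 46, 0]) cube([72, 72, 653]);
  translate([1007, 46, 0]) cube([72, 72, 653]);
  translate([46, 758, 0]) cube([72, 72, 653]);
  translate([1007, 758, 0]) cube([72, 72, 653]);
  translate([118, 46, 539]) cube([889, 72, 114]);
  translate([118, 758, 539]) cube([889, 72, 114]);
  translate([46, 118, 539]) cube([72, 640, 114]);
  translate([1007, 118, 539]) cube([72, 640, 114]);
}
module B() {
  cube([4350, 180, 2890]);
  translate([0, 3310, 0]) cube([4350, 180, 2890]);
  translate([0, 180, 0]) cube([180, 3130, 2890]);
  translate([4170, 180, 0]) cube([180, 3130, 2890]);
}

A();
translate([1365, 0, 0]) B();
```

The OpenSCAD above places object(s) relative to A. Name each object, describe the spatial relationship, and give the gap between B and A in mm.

The house frame's nearest face is 240 mm from the table's +x face.

A is a table. B is a house frame. The house frame is on the floor beside the table on its +x side. The gap between the house frame and the table is 240 mm.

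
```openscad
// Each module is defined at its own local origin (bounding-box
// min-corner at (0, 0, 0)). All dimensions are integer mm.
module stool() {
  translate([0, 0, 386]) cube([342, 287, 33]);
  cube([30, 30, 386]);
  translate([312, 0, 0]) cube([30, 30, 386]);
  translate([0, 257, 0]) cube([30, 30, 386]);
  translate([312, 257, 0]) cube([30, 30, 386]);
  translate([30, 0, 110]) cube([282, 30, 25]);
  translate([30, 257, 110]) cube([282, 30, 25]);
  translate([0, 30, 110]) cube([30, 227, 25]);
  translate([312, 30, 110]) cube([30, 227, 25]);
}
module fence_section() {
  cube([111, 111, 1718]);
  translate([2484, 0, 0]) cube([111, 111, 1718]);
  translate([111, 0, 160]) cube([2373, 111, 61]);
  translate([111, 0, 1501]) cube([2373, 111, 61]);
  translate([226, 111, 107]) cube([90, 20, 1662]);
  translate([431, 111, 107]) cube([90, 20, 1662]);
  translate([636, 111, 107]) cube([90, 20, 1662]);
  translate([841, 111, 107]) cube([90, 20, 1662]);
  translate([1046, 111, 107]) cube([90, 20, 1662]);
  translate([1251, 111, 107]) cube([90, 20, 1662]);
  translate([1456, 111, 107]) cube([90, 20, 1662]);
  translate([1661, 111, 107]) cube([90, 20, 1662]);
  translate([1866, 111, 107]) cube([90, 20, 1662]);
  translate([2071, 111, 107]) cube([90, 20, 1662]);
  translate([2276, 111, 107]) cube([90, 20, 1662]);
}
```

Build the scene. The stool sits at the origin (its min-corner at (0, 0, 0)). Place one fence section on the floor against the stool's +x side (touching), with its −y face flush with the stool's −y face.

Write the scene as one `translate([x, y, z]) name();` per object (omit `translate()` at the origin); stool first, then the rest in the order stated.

stool();
translate([342, 0, 0]) fence_section();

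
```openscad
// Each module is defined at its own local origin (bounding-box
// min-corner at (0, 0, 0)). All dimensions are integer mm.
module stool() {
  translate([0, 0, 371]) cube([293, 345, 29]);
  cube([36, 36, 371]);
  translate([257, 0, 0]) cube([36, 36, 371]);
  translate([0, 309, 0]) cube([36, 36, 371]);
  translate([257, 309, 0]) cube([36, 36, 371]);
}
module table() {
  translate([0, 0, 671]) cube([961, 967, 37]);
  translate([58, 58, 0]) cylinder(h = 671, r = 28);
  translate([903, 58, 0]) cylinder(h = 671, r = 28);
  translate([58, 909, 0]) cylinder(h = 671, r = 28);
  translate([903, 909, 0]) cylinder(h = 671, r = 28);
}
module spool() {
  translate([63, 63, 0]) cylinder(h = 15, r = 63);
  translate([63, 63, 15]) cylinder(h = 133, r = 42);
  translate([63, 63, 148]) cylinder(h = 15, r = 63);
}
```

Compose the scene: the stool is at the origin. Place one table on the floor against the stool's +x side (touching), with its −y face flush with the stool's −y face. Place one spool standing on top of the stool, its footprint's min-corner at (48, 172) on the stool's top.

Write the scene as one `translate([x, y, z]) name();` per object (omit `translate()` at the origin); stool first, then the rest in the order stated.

stool();
translate([293, 0, 0]) table();
translate([48, 172, 400]) spool();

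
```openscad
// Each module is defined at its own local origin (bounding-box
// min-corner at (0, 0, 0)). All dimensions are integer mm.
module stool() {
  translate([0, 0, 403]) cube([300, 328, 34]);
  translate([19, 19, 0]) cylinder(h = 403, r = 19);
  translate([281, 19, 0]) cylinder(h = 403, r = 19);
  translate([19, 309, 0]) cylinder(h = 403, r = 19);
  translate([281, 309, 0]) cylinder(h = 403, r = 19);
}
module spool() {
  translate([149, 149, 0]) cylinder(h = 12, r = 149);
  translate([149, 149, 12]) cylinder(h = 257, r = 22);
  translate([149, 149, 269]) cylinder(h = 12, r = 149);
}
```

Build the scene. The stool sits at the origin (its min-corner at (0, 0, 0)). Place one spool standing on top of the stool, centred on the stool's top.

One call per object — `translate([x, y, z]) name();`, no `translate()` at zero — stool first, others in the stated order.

stool();
translate([1, 15, 437]) spool();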